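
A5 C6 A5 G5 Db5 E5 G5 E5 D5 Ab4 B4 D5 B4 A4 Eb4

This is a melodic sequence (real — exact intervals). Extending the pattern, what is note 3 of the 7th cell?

D#3

The unit is 5 notes. Position-3 pitches of the 3 shown cells: A5, E5, B4.
Extending down a 4th: F#4 → C#4 → G#3 → D#3.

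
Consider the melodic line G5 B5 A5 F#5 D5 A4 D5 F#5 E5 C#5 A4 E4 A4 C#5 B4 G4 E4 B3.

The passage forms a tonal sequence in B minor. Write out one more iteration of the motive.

E4 G4 F#4 D4 B3 F#3

Unit = 6 notes; the statements start on G5, D5, A4, moving down a 4th each time.
So cell 4 is E4 G4 F#4 D4 B3 F#3.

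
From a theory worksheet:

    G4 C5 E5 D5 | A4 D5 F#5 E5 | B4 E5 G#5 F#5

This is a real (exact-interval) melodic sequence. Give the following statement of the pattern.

C#5 F#5 A#5 G#5

Unit = 4 notes; the statements start on G4, A4, B4, moving up a 2nd each time.
Statement 4 starts on C#5 and keeps the same exact contour: C#5 F#5 A#5 G#5.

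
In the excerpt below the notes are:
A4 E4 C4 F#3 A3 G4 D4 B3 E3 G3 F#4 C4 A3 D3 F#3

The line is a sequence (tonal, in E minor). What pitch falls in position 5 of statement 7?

The unit is 5 notes. Position-5 pitches of the 3 shown cells: A3, G3, F#3.
Extending down a 2nd: E3 → D3 → C3 → B2.

B2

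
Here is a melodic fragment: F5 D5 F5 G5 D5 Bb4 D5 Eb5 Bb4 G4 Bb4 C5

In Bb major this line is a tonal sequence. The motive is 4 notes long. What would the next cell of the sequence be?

G4 Eb4 G4 A4

Unit = 4 notes; the statements start on F5, D5, Bb4, moving down a 3rd each time.
Statement 4 starts on G4 and keeps the same diatonic contour: G4 Eb4 G4 A4.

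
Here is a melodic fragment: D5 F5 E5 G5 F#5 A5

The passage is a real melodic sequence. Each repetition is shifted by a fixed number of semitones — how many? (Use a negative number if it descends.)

2

Taking 2-note groups, the heads are D5, E5, F#5: the pattern moves up a 2nd.
Counting half-steps from D5 to E5: 2.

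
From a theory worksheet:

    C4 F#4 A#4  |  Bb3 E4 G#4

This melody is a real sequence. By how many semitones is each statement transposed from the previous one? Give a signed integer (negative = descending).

With a 3-note motive the entries are C4, Bb3, each down a 2nd from the previous.
C4→Bb3 is 58 − 60 = -2 semitones.

-2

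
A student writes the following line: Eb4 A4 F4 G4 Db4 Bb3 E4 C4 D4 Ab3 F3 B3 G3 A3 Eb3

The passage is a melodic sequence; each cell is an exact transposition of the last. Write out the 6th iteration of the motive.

The 5-note cells begin on Eb4, Bb3, F3 — each down a 4th from the last.
Extending down a 4th: C3 → G2 → D2.
Statement 6 starts on D2 and keeps the same exact contour: D2 G#2 E2 F#2 C2.

D2 G#2 E2 F#2 C2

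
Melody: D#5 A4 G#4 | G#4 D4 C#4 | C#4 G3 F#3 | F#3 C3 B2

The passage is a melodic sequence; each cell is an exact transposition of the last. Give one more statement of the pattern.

B2 F2 E2

Taking 3-note groups, the heads are D#5, G#4, C#4, F#3: the pattern moves down a 5th.
Statement 5 starts on B2 and keeps the same exact contour: B2 F2 E2.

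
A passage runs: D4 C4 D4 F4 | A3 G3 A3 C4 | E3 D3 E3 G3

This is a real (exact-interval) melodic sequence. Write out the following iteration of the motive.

B2 A2 B2 D3

Taking 4-note groups, the heads are D4, A3, E3: the pattern moves down a 4th.
So cell 4 is B2 A2 B2 D3.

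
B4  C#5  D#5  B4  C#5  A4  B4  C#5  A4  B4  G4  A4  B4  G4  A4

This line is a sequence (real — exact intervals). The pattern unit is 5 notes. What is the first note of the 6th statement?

Db4

With a 5-note motive the entries are B4, A4, G4, each down a 2nd from the previous.
Continuing: F4 → Eb4 → Db4. Statement 6 starts on Db4.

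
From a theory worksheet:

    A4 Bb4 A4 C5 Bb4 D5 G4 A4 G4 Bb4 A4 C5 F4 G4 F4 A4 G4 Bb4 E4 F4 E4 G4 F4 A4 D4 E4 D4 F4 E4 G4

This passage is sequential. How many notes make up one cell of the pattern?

6

There are 30 notes; a 6-note unit gives 5 cells:
A4 Bb4 A4 C5 Bb4 D5 | G4 A4 G4 Bb4 A4 C5 | F4 G4 F4 A4 G4 Bb4 | E4 F4 E4 G4 F4 A4 | D4 E4 D4 F4 E4 G4
That's a consistent down a 2nd shift per cell, and no other grouping gives one.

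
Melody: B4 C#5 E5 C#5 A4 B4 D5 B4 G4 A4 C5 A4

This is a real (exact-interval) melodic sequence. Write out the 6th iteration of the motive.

Db4 Eb4 Gb4 Eb4

Taking 4-note groups, the heads are B4, A4, G4: the pattern moves down a 2nd.
Continuing the starts: F4 → Eb4 → Db4.
Statement 6 starts on Db4 and keeps the same exact contour: Db4 Eb4 Gb4 Eb4.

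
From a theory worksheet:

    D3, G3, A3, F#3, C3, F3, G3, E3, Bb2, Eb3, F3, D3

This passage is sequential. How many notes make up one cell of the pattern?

4

12 notes total. Splitting into 3 groups of 4:
D3 G3 A3 F#3 | C3 F3 G3 E3 | Bb2 Eb3 F3 D3
Each cell is the previous one down a 2nd — so the unit is 4 notes.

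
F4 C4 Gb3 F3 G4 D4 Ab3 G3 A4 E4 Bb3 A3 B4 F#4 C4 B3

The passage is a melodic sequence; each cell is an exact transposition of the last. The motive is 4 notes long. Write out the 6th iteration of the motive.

D#5 A#4 E4 D#4

With a 4-note motive the entries are F4, G4, A4, B4, each up a 2nd from the previous.
Carrying on: C#5 → D#5.
From D#5 the exact shape gives D#5 A#4 E4 D#4.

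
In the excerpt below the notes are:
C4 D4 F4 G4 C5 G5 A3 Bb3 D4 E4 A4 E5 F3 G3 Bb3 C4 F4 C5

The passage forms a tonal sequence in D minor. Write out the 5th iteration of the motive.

Unit = 6 notes; the statements start on C4, A3, F3, moving down a 3rd each time.
Continuing the starts: D3 → Bb2.
Statement 5 starts on Bb2 and keeps the same diatonic contour: Bb2 C3 E3 F3 Bb3 F4.

Bb2 C3 E3 F3 Bb3 F4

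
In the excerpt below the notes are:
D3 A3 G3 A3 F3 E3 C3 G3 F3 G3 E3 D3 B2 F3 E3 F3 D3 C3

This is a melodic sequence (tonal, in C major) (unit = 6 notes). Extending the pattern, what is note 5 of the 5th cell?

With 6-note cells, note 5 of each statement runs F3, E3, D3.
Carrying that down a 2nd forward: C3 → B2.

B2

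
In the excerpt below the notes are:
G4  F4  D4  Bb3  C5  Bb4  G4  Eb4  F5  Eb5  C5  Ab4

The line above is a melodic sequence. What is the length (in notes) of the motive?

4

12 notes total. Splitting into 3 groups of 4:
G4 F4 D4 Bb3 | C5 Bb4 G4 Eb4 | F5 Eb5 C5 Ab4
That's a consistent up a 4th shift per cell, and no other grouping gives one.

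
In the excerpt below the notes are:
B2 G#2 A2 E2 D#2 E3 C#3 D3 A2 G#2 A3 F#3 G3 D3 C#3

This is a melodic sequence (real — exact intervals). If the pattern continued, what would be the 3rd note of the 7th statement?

The unit is 5 notes. Position-3 pitches of the 3 shown cells: A2, D3, G3.
Carrying that up a 4th forward: C4 → F4 → Bb4 → Eb5.

Eb5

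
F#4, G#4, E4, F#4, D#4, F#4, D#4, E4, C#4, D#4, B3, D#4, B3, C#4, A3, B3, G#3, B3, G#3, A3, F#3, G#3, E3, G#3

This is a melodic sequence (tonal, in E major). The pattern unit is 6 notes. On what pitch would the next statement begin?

E3

With a 6-note motive the entries are F#4, D#4, B3, G#3, each down a 3rd from the previous.
The next head, down a 3rd from G#3, is E3.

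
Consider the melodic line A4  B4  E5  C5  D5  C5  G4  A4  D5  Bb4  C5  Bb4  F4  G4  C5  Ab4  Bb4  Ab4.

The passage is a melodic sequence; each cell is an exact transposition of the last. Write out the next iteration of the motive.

Eb4 F4 Bb4 Gb4 Ab4 Gb4

Unit = 6 notes; the statements start on A4, G4, F4, moving down a 2nd each time.
So cell 4 is Eb4 F4 Bb4 Gb4 Ab4 Gb4.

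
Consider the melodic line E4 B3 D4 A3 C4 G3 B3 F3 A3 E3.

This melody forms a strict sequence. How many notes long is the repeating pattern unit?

There are 10 notes; a 2-note unit gives 5 cells:
E4 B3 | D4 A3 | C4 G3 | B3 F3 | A3 E3
Every group is a transposition down a 2nd of the one before; no shorter unit works.

2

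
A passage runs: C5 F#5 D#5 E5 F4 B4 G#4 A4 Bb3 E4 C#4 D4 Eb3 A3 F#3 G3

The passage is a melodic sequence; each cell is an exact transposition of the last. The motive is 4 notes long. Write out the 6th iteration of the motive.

Db2 G2 E2 F2

With a 4-note motive the entries are C5, F4, Bb3, Eb3, each down a 5th from the previous.
Extending down a 5th: Ab2 → Db2.
Statement 6 starts on Db2 and keeps the same exact contour: Db2 G2 E2 F2.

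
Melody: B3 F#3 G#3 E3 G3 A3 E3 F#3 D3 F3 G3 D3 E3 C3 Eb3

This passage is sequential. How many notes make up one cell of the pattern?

5

Try groups of 5 (3 cells in 15 notes):
B3 F#3 G#3 E3 G3 | A3 E3 F#3 D3 F3 | G3 D3 E3 C3 Eb3
That's a consistent down a 2nd shift per cell, and no other grouping gives one.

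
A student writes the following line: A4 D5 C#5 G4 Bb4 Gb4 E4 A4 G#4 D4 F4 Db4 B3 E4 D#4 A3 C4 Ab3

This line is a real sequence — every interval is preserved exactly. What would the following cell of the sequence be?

F#3 B3 A#3 E3 G3 Eb3

The 6-note cells begin on A4, E4, B3 — each down a 4th from the last.
Statement 4 starts on F#3 and keeps the same exact contour: F#3 B3 A#3 E3 G3 Eb3.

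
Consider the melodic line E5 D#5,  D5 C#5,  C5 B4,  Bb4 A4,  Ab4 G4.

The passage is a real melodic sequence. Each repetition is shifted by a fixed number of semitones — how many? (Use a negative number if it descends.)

Unit = 2 notes; the statements start on E5, D5, C5, Bb4, Ab4, moving down a 2nd each time.
Counting half-steps from E5 to D5: -2.

-2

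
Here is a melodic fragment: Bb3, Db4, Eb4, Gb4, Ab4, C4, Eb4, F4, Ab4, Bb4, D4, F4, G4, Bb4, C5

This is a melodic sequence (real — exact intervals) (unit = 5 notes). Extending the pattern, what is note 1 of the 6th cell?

G#4

The unit is 5 notes. Position-1 pitches of the 3 shown cells: Bb3, C4, D4.
Carrying that up a 2nd forward: E4 → F#4 → G#4.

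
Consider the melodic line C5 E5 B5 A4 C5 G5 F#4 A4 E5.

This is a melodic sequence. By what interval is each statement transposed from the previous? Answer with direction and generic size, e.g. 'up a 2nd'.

down a 3rd

With a 3-note motive the entries are C5, A4, F#4, each down a 3rd from the previous.
C5 to A4 is down a 3rd.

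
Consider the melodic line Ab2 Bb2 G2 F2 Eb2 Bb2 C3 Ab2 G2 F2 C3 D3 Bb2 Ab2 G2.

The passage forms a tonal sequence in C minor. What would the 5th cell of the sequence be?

The 5-note cells begin on Ab2, Bb2, C3 — each up a 2nd from the last.
Extending up a 2nd: D3 → Eb3.
So cell 5 is Eb3 F3 D3 C3 Bb2.

Eb3 F3 D3 C3 Bb2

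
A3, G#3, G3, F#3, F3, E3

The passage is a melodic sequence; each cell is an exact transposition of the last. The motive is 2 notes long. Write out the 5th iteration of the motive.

Db3 C3

Taking 2-note groups, the heads are A3, G3, F3: the pattern moves down a 2nd.
Continuing the starts: Eb3 → Db3.
Statement 5 starts on Db3 and keeps the same exact contour: Db3 C3.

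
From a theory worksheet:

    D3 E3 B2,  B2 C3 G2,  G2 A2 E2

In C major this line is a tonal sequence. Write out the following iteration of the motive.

E2 F2 C2

The 3-note cells begin on D3, B2, G2 — each down a 3rd from the last.
So cell 4 is E2 F2 C2.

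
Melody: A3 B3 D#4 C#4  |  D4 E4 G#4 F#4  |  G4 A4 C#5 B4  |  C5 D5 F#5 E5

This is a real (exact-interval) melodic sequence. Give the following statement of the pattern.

F5 G5 B5 A5

Unit = 4 notes; the statements start on A3, D4, G4, C5, moving up a 4th each time.
Statement 5 starts on F5 and keeps the same exact contour: F5 G5 B5 A5.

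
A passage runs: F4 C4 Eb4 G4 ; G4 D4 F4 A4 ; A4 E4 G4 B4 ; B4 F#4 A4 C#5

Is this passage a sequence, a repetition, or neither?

Each 4-note cell is the previous one transposed up a 2nd.

sequence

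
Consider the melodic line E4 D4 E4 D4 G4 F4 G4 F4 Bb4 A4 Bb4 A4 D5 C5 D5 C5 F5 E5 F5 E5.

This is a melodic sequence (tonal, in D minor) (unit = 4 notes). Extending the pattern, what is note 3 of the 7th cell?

Grouping in 4s, the 3rd note of each cell is E4, G4, Bb4, D5, F5.
Carrying that up a 3rd forward: A5 → C6.

C6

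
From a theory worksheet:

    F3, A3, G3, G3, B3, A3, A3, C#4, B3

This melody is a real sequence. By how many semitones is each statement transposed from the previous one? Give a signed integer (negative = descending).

Unit = 3 notes; the statements start on F3, G3, A3, moving up a 2nd each time.
F3→G3 is 55 − 53 = 2 semitones.

2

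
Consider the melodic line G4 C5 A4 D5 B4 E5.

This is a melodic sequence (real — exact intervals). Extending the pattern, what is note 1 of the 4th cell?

C#5

With 2-note cells, note 1 of each statement runs G4, A4, B4.
One more up a 2nd gives C#5.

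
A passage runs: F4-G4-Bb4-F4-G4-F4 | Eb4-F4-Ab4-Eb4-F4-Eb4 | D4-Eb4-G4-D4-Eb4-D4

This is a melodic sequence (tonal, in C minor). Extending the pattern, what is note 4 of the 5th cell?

Bb3

The unit is 6 notes. Position-4 pitches of the 3 shown cells: F4, Eb4, D4.
Carrying that down a 2nd forward: C4 → Bb3.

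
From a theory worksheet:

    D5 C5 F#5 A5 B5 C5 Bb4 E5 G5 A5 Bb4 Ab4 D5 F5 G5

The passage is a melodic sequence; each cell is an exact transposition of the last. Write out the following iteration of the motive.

Ab4 Gb4 C5 Eb5 F5

Unit = 5 notes; the statements start on D5, C5, Bb4, moving down a 2nd each time.
From Ab4 the exact shape gives Ab4 Gb4 C5 Eb5 F5.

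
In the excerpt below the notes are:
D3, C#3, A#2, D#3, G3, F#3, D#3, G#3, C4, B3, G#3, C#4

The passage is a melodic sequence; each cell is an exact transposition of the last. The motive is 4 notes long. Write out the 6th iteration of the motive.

Eb5 D5 B4 E5

The 4-note cells begin on D3, G3, C4 — each up a 4th from the last.
Continuing the starts: F4 → Bb4 → Eb5.
Statement 6 starts on Eb5 and keeps the same exact contour: Eb5 D5 B4 E5.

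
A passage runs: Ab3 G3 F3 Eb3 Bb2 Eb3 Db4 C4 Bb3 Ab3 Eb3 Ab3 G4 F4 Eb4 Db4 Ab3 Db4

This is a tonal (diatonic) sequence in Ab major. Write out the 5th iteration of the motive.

The 6-note cells begin on Ab3, Db4, G4 — each up a 4th from the last.
Continuing the starts: C5 → F5.
From F5 the diatonic shape gives F5 Eb5 Db5 C5 G4 C5.

F5 Eb5 Db5 C5 G4 C5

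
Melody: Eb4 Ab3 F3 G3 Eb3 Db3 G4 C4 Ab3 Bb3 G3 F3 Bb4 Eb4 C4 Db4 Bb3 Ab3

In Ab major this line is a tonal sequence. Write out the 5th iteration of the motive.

The 6-note cells begin on Eb4, G4, Bb4 — each up a 3rd from the last.
Extending up a 3rd: Db5 → F5.
From F5 the diatonic shape gives F5 Bb4 G4 Ab4 F4 Eb4.

F5 Bb4 G4 Ab4 F4 Eb4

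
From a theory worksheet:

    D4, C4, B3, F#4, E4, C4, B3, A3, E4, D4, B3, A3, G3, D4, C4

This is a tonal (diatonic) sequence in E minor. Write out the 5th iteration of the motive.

Unit = 5 notes; the statements start on D4, C4, B3, moving down a 2nd each time.
Carrying on: A3 → G3.
So cell 5 is G3 F#3 E3 B3 A3.

G3 F#3 E3 B3 A3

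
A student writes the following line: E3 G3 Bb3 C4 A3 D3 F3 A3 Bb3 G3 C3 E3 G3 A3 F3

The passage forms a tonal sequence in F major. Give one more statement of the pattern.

Bb2 D3 F3 G3 E3

The 5-note cells begin on E3, D3, C3 — each down a 2nd from the last.
Statement 4 starts on Bb2 and keeps the same diatonic contour: Bb2 D3 F3 G3 E3.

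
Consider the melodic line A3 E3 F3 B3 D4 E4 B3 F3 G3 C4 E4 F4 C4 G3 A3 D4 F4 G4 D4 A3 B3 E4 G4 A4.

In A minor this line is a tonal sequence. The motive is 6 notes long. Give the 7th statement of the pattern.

Unit = 6 notes; the statements start on A3, B3, C4, D4, moving up a 2nd each time.
Continuing the starts: E4 → F4 → G4.
Statement 7 starts on G4 and keeps the same diatonic contour: G4 D4 E4 A4 C5 D5.

G4 D4 E4 A4 C5 D5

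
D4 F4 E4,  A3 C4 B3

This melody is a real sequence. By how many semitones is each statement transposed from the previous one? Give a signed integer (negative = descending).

-5

The 3-note cells begin on D4, A3 — each down a 4th from the last.
D4→A3 is 57 − 62 = -5 semitones.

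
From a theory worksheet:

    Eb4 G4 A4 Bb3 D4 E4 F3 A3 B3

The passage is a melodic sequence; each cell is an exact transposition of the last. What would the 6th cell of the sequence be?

With a 3-note motive the entries are Eb4, Bb3, F3, each down a 4th from the previous.
Extending down a 4th: C3 → G2 → D2.
From D2 the exact shape gives D2 F#2 G#2.

D2 F#2 G#2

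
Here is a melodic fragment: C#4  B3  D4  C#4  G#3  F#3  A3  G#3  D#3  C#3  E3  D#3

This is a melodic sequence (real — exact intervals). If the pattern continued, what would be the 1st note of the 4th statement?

A#2

With 4-note cells, note 1 of each statement runs C#4, G#3, D#3.
Each moves down a 4th; the next is A#2.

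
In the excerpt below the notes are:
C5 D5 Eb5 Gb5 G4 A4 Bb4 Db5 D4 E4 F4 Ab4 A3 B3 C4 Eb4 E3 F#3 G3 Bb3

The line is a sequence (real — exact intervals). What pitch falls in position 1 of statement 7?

Grouping in 4s, the 1st note of each cell is C5, G4, D4, A3, E3.
Extending down a 4th: B2 → F#2.

F#2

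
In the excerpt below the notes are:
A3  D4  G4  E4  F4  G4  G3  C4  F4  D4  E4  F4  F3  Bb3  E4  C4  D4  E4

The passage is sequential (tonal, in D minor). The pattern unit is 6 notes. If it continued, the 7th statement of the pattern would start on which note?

Bb2

Taking 6-note groups, the heads are A3, G3, F3: the pattern moves down a 2nd.
Extending the heads down a 2nd: E3 → D3 → C3 → Bb2.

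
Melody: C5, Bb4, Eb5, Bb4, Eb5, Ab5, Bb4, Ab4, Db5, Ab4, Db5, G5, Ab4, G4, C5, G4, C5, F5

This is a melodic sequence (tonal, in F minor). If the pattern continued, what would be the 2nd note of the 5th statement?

Eb4

With 6-note cells, note 2 of each statement runs Bb4, Ab4, G4.
Extending down a 2nd: F4 → Eb4.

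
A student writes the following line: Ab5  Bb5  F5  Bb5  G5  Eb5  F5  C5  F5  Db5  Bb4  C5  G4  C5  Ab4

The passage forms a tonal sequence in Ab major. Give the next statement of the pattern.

F4 G4 Db4 G4 Eb4

Unit = 5 notes; the statements start on Ab5, Eb5, Bb4, moving down a 4th each time.
Statement 4 starts on F4 and keeps the same diatonic contour: F4 G4 Db4 G4 Eb4.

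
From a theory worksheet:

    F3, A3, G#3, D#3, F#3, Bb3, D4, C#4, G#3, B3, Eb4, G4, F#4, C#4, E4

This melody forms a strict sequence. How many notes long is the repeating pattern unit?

5

15 notes total. Splitting into 3 groups of 5:
F3 A3 G#3 D#3 F#3 | Bb3 D4 C#4 G#3 B3 | Eb4 G4 F#4 C#4 E4
Every group is a transposition up a 4th of the one before; no shorter unit works.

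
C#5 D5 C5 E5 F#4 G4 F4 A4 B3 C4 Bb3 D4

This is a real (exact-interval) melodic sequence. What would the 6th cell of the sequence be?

Unit = 4 notes; the statements start on C#5, F#4, B3, moving down a 5th each time.
Continuing the starts: E3 → A2 → D2.
So cell 6 is D2 Eb2 Db2 F2.

D2 Eb2 Db2 F2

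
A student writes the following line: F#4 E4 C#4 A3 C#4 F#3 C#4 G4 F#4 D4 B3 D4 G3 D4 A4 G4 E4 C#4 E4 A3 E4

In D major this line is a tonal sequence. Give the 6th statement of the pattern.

Unit = 7 notes; the statements start on F#4, G4, A4, moving up a 2nd each time.
Extending up a 2nd: B4 → C#5 → D5.
From D5 the diatonic shape gives D5 C#5 A4 F#4 A4 D4 A4.

D5 C#5 A4 F#4 A4 D4 A4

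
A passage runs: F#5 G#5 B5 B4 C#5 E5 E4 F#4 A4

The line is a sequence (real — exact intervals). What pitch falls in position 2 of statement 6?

A2

The unit is 3 notes. Position-2 pitches of the 3 shown cells: G#5, C#5, F#4.
Each moves down a 5th. Continuing: B3 → E3 → A2.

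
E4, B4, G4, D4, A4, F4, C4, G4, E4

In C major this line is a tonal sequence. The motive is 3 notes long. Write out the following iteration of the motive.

B3 F4 D4

The 3-note cells begin on E4, D4, C4 — each down a 2nd from the last.
From B3 the diatonic shape gives B3 F4 D4.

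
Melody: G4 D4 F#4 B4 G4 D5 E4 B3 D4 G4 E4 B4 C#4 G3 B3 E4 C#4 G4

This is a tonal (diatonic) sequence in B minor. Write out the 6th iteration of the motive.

Taking 6-note groups, the heads are G4, E4, C#4: the pattern moves down a 3rd.
Continuing the starts: A3 → F#3 → D3.
From D3 the diatonic shape gives D3 A2 C#3 F#3 D3 A3.

D3 A2 C#3 F#3 D3 A3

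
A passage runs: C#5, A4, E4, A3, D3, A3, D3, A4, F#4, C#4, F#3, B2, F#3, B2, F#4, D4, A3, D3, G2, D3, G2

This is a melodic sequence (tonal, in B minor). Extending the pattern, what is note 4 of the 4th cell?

B2

Grouping in 7s, the 4th note of each cell is A3, F#3, D3.
Each moves down a 3rd; the next is B2.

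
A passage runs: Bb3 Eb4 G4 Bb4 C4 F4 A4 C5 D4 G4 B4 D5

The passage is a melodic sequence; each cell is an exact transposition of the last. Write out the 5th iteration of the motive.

Unit = 4 notes; the statements start on Bb3, C4, D4, moving up a 2nd each time.
Continuing the starts: E4 → F#4.
From F#4 the exact shape gives F#4 B4 D#5 F#5.

F#4 B4 D#5 F#5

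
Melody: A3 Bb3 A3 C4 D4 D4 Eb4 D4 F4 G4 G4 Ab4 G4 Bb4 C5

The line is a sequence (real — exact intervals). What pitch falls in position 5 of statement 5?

Bb5

Grouping in 5s, the 5th note of each cell is D4, G4, C5.
Extending up a 4th: F5 → Bb5.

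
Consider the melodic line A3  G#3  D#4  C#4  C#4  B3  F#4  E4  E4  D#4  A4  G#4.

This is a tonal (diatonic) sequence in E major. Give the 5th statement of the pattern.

B4 A4 E5 D#5

The 4-note cells begin on A3, C#4, E4 — each up a 3rd from the last.
Continuing the starts: G#4 → B4.
From B4 the diatonic shape gives B4 A4 E5 D#5.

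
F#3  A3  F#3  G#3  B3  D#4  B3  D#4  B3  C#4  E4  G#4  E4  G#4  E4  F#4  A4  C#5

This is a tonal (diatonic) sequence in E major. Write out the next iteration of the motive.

A4 C#5 A4 B4 D#5 F#5

Unit = 6 notes; the statements start on F#3, B3, E4, moving up a 4th each time.
From A4 the diatonic shape gives A4 C#5 A4 B4 D#5 F#5.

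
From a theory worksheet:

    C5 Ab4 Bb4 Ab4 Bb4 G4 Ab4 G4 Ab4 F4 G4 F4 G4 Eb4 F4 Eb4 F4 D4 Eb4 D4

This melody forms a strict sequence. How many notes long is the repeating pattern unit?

20 notes total. Splitting into 5 groups of 4:
C5 Ab4 Bb4 Ab4 | Bb4 G4 Ab4 G4 | Ab4 F4 G4 F4 | G4 Eb4 F4 Eb4 | F4 D4 Eb4 D4
Every group is a transposition down a 2nd of the one before; no shorter unit works.

4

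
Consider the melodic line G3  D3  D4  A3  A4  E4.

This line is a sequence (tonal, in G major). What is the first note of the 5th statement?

With a 2-note motive the entries are G3, D4, A4, each up a 5th from the previous.
Continuing: E5 → B5. Statement 5 starts on B5.

B5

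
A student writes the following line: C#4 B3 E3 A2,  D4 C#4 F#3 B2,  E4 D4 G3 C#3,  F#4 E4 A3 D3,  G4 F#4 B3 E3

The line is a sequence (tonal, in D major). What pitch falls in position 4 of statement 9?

B3

Grouping in 4s, the 4th note of each cell is A2, B2, C#3, D3, E3.
Carrying that up a 2nd forward: F#3 → G3 → A3 → B3.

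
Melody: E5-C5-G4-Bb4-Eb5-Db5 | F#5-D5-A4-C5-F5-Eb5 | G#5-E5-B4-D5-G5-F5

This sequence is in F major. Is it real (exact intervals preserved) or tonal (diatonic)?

Each cell has the same semitone pattern (-4, -5, 3, 5, -2) — intervals are preserved exactly.
And Eb5 lies outside F major, so the sequence is real rather than tonal.

real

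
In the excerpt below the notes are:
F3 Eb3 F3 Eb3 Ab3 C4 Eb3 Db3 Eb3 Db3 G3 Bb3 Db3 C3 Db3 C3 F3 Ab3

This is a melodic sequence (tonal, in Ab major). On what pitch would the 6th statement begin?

Taking 6-note groups, the heads are F3, Eb3, Db3: the pattern moves down a 2nd.
Continuing: C3 → Bb2 → Ab2. Statement 6 starts on Ab2.

Ab2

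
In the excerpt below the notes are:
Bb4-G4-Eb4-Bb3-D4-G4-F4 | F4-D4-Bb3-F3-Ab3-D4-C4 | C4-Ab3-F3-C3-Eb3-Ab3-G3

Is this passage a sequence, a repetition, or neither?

sequence

Each 7-note cell is the previous one transposed down a 4th.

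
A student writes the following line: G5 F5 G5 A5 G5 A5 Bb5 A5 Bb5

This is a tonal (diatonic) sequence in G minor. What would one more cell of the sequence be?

C6 Bb5 C6

The 3-note cells begin on G5, A5, Bb5 — each up a 2nd from the last.
So cell 4 is C6 Bb5 C6.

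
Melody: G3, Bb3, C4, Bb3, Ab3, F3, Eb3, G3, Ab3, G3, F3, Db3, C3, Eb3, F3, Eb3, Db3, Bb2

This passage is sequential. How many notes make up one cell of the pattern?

6

Try groups of 6 (3 cells in 18 notes):
G3 Bb3 C4 Bb3 Ab3 F3 | Eb3 G3 Ab3 G3 F3 Db3 | C3 Eb3 F3 Eb3 Db3 Bb2
That's a consistent down a 3rd shift per cell, and no other grouping gives one.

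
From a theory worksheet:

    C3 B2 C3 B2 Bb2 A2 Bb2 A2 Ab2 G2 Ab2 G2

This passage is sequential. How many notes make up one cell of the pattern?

4

There are 12 notes; a 4-note unit gives 3 cells:
C3 B2 C3 B2 | Bb2 A2 Bb2 A2 | Ab2 G2 Ab2 G2
That's a consistent down a 2nd shift per cell, and no other grouping gives one.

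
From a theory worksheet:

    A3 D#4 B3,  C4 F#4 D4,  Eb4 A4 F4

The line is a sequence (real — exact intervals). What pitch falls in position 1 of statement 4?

The unit is 3 notes. Position-1 pitches of the 3 shown cells: A3, C4, Eb4.
From Eb4, up a 3rd gives Gb4.

Gb4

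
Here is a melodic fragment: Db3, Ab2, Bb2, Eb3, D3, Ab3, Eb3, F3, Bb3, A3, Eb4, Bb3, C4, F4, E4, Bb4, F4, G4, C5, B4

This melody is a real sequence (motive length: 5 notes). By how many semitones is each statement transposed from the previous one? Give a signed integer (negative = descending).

7

The 5-note cells begin on Db3, Ab3, Eb4, Bb4 — each up a 5th from the last.
Db3 to Ab3 spans +7 semitones.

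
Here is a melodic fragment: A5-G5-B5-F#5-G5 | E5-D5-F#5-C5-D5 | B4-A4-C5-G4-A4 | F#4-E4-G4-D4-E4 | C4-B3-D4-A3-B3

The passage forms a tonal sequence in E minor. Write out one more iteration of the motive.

G3 F#3 A3 E3 F#3

The 5-note cells begin on A5, E5, B4, F#4, C4 — each down a 4th from the last.
So cell 6 is G3 F#3 A3 E3 F#3.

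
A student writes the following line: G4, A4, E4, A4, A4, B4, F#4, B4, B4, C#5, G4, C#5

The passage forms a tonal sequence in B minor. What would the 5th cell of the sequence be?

Taking 4-note groups, the heads are G4, A4, B4: the pattern moves up a 2nd.
Extending up a 2nd: C#5 → D5.
Statement 5 starts on D5 and keeps the same diatonic contour: D5 E5 B4 E5.

D5 E5 B4 E5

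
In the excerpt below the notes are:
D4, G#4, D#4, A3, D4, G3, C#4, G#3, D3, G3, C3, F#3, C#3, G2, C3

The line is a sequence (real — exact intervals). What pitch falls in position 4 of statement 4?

C2

With 5-note cells, note 4 of each statement runs A3, D3, G2.
From G2, down a 5th gives C2.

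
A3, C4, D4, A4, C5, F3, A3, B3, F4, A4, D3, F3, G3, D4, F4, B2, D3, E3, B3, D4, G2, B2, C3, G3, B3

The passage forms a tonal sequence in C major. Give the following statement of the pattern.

With a 5-note motive the entries are A3, F3, D3, B2, G2, each down a 3rd from the previous.
So cell 6 is E2 G2 A2 E3 G3.

E2 G2 A2 E3 G3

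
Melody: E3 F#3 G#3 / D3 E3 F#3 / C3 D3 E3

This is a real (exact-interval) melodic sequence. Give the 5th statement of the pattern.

Ab2 Bb2 C3

With a 3-note motive the entries are E3, D3, C3, each down a 2nd from the previous.
Carrying on: Bb2 → Ab2.
Statement 5 starts on Ab2 and keeps the same exact contour: Ab2 Bb2 C3.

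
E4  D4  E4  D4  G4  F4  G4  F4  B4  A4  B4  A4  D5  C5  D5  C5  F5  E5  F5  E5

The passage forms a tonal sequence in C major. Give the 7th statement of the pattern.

With a 4-note motive the entries are E4, G4, B4, D5, F5, each up a 3rd from the previous.
Carrying on: A5 → C6.
From C6 the diatonic shape gives C6 B5 C6 B5.

C6 B5 C6 B5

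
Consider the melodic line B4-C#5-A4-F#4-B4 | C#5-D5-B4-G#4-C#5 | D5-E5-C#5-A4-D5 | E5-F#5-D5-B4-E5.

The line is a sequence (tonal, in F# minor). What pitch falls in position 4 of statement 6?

Grouping in 5s, the 4th note of each cell is F#4, G#4, A4, B4.
Extending up a 2nd: C#5 → D5.

D5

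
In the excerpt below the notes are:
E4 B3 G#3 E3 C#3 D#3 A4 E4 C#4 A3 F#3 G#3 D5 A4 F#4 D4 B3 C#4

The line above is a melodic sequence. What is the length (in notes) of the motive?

18 notes total. Splitting into 3 groups of 6:
E4 B3 G#3 E3 C#3 D#3 | A4 E4 C#4 A3 F#3 G#3 | D5 A4 F#4 D4 B3 C#4
That's a consistent up a 4th shift per cell, and no other grouping gives one.

6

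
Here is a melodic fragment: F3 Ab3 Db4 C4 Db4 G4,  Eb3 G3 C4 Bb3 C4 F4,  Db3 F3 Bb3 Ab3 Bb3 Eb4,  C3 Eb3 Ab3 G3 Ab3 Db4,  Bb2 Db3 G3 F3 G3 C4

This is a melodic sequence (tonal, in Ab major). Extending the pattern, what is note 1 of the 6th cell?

The unit is 6 notes. Position-1 pitches of the 5 shown cells: F3, Eb3, Db3, C3, Bb2.
From Bb2, down a 2nd gives Ab2.

Ab2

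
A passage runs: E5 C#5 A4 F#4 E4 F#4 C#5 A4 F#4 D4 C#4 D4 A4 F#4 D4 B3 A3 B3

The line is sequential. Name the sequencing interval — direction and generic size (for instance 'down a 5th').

The 6-note cells begin on E5, C#5, A4 — each down a 3rd from the last.
From E5 to C#5: down a 3rd.

down a 3rd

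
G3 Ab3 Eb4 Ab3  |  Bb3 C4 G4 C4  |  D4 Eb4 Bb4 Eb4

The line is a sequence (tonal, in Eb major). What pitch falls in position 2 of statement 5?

Bb4

With 4-note cells, note 2 of each statement runs Ab3, C4, Eb4.
Each moves up a 3rd. Continuing: G4 → Bb4.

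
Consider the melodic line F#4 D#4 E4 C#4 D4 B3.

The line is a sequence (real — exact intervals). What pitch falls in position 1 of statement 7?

Grouping in 2s, the 1st note of each cell is F#4, E4, D4.
Carrying that down a 2nd forward: C4 → Bb3 → Ab3 → Gb3.

Gb3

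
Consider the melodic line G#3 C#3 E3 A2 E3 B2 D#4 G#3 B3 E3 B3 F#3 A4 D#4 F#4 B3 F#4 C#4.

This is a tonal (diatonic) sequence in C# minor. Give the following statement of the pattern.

E5 A4 C#5 F#4 C#5 G#4

Taking 6-note groups, the heads are G#3, D#4, A4: the pattern moves up a 5th.
Statement 4 starts on E5 and keeps the same diatonic contour: E5 A4 C#5 F#4 C#5 G#4.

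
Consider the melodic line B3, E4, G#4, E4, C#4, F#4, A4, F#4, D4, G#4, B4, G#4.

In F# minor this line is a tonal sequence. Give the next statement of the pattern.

With a 4-note motive the entries are B3, C#4, D4, each up a 2nd from the previous.
From E4 the diatonic shape gives E4 A4 C#5 A4.

E4 A4 C#5 A4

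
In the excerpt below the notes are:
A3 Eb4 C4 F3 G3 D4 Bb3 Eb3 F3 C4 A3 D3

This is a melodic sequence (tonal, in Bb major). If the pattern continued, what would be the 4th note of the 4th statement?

With 4-note cells, note 4 of each statement runs F3, Eb3, D3.
Each moves down a 2nd; the next is C3.

C3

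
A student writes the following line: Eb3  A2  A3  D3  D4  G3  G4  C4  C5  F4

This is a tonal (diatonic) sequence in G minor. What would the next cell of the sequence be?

Unit = 2 notes; the statements start on Eb3, A3, D4, G4, C5, moving up a 4th each time.
Statement 6 starts on F5 and keeps the same diatonic contour: F5 Bb4.

F5 Bb4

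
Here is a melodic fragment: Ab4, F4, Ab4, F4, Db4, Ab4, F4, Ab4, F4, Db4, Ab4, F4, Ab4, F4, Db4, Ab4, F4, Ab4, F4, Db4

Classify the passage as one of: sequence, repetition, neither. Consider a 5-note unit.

repetition

Each 5-note cell is identical (Ab4 F4 Ab4 F4 Db4), restated at the same pitch.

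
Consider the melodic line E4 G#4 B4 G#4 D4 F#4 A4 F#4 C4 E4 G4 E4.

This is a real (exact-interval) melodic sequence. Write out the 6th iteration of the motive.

Gb3 Bb3 Db4 Bb3

The 4-note cells begin on E4, D4, C4 — each down a 2nd from the last.
Extending down a 2nd: Bb3 → Ab3 → Gb3.
Statement 6 starts on Gb3 and keeps the same exact contour: Gb3 Bb3 Db4 Bb3.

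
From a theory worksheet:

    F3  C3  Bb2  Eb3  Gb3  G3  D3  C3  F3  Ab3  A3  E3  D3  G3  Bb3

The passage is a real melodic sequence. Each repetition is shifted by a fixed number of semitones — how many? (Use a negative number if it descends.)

2

With a 5-note motive the entries are F3, G3, A3, each up a 2nd from the previous.
F3 to G3 spans +2 semitones.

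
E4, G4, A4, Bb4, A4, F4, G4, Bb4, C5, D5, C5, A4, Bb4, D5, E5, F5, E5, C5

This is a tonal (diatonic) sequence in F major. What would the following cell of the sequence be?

With a 6-note motive the entries are E4, G4, Bb4, each up a 3rd from the previous.
Statement 4 starts on D5 and keeps the same diatonic contour: D5 F5 G5 A5 G5 E5.

D5 F5 G5 A5 G5 E5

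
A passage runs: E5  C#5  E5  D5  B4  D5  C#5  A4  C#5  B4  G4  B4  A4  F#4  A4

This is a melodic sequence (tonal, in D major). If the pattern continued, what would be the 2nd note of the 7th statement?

D4

The unit is 3 notes. Position-2 pitches of the 5 shown cells: C#5, B4, A4, G4, F#4.
Each moves down a 2nd. Continuing: E4 → D4.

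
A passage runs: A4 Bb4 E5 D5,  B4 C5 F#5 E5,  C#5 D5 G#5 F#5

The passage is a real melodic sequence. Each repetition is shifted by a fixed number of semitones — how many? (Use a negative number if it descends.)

With a 4-note motive the entries are A4, B4, C#5, each up a 2nd from the previous.
Counting half-steps from A4 to B4: 2.

2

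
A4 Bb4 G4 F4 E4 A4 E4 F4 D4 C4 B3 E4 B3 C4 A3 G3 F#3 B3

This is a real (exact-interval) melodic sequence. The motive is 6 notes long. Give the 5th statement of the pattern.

The 6-note cells begin on A4, E4, B3 — each down a 4th from the last.
Carrying on: F#3 → C#3.
Statement 5 starts on C#3 and keeps the same exact contour: C#3 D3 B2 A2 G#2 C#3.

C#3 D3 B2 A2 G#2 C#3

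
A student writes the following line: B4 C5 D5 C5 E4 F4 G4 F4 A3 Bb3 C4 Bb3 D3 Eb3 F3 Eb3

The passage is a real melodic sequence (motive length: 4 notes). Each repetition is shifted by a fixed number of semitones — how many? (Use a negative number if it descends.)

-7

The 4-note cells begin on B4, E4, A3, D3 — each down a 5th from the last.
Counting half-steps from B4 to E4: -7.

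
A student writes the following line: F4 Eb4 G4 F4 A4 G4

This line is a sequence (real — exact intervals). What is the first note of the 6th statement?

With a 2-note motive the entries are F4, G4, A4, each up a 2nd from the previous.
Continuing: B4 → C#5 → D#5. Statement 6 starts on D#5.

D#5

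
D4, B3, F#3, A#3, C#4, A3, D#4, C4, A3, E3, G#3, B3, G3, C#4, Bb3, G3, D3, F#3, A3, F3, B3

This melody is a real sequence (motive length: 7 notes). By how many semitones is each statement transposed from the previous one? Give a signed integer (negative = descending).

-2

Unit = 7 notes; the statements start on D4, C4, Bb3, moving down a 2nd each time.
D4→C4 is 60 − 62 = -2 semitones.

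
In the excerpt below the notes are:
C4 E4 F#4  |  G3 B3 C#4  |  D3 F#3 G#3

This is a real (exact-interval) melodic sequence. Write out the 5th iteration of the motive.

Taking 3-note groups, the heads are C4, G3, D3: the pattern moves down a 4th.
Carrying on: A2 → E2.
So cell 5 is E2 G#2 A#2.

E2 G#2 A#2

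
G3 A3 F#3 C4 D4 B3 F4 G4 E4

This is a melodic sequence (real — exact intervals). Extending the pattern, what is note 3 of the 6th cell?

G5

With 3-note cells, note 3 of each statement runs F#3, B3, E4.
Each moves up a 4th. Continuing: A4 → D5 → G5.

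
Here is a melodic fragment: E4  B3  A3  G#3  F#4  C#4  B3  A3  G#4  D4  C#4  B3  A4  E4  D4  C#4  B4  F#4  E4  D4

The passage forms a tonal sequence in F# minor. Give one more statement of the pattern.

The 4-note cells begin on E4, F#4, G#4, A4, B4 — each up a 2nd from the last.
From C#5 the diatonic shape gives C#5 G#4 F#4 E4.

C#5 G#4 F#4 E4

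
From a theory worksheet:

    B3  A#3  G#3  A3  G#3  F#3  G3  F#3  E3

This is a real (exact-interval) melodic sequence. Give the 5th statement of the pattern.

Eb3 D3 C3

With a 3-note motive the entries are B3, A3, G3, each down a 2nd from the previous.
Carrying on: F3 → Eb3.
Statement 5 starts on Eb3 and keeps the same exact contour: Eb3 D3 C3.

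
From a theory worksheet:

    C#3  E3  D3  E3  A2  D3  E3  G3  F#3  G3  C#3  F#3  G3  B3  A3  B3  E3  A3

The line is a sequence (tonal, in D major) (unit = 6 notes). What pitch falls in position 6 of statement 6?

G4

With 6-note cells, note 6 of each statement runs D3, F#3, A3.
Each moves up a 3rd. Continuing: C#4 → E4 → G4.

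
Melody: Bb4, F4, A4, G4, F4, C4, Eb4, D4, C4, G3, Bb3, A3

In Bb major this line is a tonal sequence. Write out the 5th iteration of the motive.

D3 A2 C3 Bb2

Unit = 4 notes; the statements start on Bb4, F4, C4, moving down a 4th each time.
Extending down a 4th: G3 → D3.
So cell 5 is D3 A2 C3 Bb2.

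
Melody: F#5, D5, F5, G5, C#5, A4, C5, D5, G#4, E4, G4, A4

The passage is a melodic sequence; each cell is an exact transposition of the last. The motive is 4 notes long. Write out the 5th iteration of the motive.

The 4-note cells begin on F#5, C#5, G#4 — each down a 4th from the last.
Continuing the starts: D#4 → A#3.
Statement 5 starts on A#3 and keeps the same exact contour: A#3 F#3 A3 B3.

A#3 F#3 A3 B3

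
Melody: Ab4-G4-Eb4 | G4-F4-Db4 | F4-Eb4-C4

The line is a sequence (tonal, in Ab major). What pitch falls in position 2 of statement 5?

C4

With 3-note cells, note 2 of each statement runs G4, F4, Eb4.
Extending down a 2nd: Db4 → C4.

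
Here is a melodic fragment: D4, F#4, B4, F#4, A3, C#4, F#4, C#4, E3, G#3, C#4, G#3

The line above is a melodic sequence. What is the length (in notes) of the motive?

4

12 notes total. Splitting into 3 groups of 4:
D4 F#4 B4 F#4 | A3 C#4 F#4 C#4 | E3 G#3 C#4 G#3
Every group is a transposition down a 4th of the one before; no shorter unit works.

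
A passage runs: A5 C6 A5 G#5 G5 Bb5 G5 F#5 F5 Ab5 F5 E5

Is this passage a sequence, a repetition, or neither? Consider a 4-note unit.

Each 4-note cell is the previous one transposed down a 2nd.

sequence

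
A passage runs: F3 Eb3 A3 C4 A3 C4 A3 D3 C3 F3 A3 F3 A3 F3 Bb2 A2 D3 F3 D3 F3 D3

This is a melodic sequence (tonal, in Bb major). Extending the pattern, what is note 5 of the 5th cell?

G2

The unit is 7 notes. Position-5 pitches of the 3 shown cells: A3, F3, D3.
Carrying that down a 3rd forward: Bb2 → G2.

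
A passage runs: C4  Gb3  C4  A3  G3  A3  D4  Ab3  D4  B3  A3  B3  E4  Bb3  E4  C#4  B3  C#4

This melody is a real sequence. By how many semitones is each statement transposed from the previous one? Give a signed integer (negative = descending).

Taking 6-note groups, the heads are C4, D4, E4: the pattern moves up a 2nd.
Counting half-steps from C4 to D4: 2.

2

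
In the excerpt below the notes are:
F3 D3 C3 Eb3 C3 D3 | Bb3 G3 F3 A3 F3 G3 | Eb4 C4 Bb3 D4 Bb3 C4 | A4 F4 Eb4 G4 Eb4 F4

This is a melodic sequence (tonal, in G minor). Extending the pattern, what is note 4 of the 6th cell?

The unit is 6 notes. Position-4 pitches of the 4 shown cells: Eb3, A3, D4, G4.
Each moves up a 4th. Continuing: C5 → F5.

F5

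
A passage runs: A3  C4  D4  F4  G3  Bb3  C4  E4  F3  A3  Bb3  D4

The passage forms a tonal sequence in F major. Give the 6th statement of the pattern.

With a 4-note motive the entries are A3, G3, F3, each down a 2nd from the previous.
Carrying on: E3 → D3 → C3.
So cell 6 is C3 E3 F3 A3.

C3 E3 F3 A3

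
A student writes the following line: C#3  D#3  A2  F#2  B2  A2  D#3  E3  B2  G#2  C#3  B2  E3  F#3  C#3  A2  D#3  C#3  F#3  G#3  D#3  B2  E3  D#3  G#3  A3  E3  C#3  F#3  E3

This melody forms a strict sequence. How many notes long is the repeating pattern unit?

30 notes total. Splitting into 5 groups of 6:
C#3 D#3 A2 F#2 B2 A2 | D#3 E3 B2 G#2 C#3 B2 | E3 F#3 C#3 A2 D#3 C#3 | F#3 G#3 D#3 B2 E3 D#3 | G#3 A3 E3 C#3 F#3 E3
Every group is a transposition up a 2nd of the one before; no shorter unit works.

6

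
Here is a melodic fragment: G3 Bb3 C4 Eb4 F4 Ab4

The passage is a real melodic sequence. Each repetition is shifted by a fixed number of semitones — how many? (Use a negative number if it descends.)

Taking 2-note groups, the heads are G3, C4, F4: the pattern moves up a 4th.
Counting half-steps from G3 to C4: 5.

5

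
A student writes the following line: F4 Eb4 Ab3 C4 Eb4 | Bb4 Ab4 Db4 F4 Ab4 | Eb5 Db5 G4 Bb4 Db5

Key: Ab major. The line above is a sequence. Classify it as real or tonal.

Every note is diatonic to Ab major.
Cell 1 has -7 semitones from note 2 to 3, but cell 3 has -6 — the interval quality changes while the contour stays the same, which is the hallmark of a tonal sequence.

tonal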